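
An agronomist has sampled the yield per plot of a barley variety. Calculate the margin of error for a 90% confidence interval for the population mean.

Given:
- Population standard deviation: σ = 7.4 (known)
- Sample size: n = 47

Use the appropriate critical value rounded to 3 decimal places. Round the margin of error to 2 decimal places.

The population standard deviation σ is known, so use the z-interval margin of error formula.

For 90% confidence, z* = 1.645 (from standard normal table)

Margin of error formula for z-interval: E = z* × σ/√n

E = 1.645 × 7.4/√47
  = 1.645 × 1.079401
  = 1.7756

Rounded to 2 decimal places:

1.78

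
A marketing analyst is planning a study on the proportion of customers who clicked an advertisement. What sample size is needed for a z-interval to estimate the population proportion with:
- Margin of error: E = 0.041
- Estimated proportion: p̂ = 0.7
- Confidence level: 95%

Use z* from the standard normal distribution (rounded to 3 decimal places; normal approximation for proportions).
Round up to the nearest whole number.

Using z* for proportion z-interval (normal approximation).

For 95% confidence, z* = 1.96 (from standard normal table)

Sample size formula for proportion z-interval: n = z*²p̂(1-p̂)/E²

n = 1.96² × 0.7 × 0.3 / 0.041²
  = 3.8416 × 0.21 / 0.001681
  = 479.9143

Round up to the nearest whole number: n = 480

480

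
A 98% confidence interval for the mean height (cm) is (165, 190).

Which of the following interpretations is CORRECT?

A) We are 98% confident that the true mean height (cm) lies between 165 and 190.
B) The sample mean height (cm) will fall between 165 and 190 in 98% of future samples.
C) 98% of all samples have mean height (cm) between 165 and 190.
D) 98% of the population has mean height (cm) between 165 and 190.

A confidence interval represents our confidence in the procedure, not a probability statement about the parameter.

Key concept: If we repeated this sampling process many times and computed a 98% CI each time, about 98% of those intervals would contain the true population parameter.

For this specific interval (165, 190):
- Midpoint (point estimate): 177.5
- Margin of error: 12.5

The correct interpretation is the one stating confidence that the true parameter lies in the interval — option A.

A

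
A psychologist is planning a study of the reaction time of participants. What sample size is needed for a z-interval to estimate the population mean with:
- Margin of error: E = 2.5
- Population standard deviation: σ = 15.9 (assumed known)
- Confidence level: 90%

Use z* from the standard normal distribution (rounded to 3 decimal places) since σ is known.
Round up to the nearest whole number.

Using z* since population σ is known (z-interval formula).

For 90% confidence, z* = 1.645 (from standard normal table)

Sample size formula for z-interval: n = (z*σ/E)²

n = (1.645 × 15.9 / 2.5)²
  = (10.462200)²
  = 109.4576

Round up to the nearest whole number: n = 110

110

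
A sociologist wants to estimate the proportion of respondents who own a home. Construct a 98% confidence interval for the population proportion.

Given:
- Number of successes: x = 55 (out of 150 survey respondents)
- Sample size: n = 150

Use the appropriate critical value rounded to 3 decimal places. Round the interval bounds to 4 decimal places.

Sample proportion: p̂ = 55/150 = 0.366667

Check conditions for normal approximation:
  np̂ = 55 ≥ 10 ✓
  n(1-p̂) = 95 ≥ 10 ✓

The sample is large enough, so use a z-interval (normal approximation) for the proportion.

For 98% confidence, z* = 2.326 (from standard normal table)

Standard error: SE = √(p̂(1-p̂)/n) = √(0.366667×0.633333/150) = 0.03934651

Margin of error: E = z* × SE = 2.326 × 0.03934651 = 0.091520

Z-interval: p̂ ± E = 0.366667 ± 0.091520 = (0.275147, 0.458187)

Rounded to 4 decimal places:

(0.2751, 0.4582)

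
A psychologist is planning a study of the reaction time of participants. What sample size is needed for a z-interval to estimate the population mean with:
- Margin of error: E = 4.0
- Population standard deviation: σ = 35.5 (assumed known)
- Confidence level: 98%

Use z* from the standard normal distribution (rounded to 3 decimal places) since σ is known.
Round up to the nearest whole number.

Using z* since population σ is known (z-interval formula).

For 98% confidence, z* = 2.326 (from standard normal table)

Sample size formula for z-interval: n = (z*σ/E)²

n = (2.326 × 35.5 / 4.0)²
  = (20.643250)²
  = 426.1438

Round up to the nearest whole number: n = 427

427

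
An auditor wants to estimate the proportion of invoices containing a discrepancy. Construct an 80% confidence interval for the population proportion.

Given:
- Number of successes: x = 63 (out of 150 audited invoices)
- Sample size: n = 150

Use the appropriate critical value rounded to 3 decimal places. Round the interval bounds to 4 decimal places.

Sample proportion: p̂ = 63/150 = 0.420000

Check conditions for normal approximation:
  np̂ = 63 ≥ 10 ✓
  n(1-p̂) = 87 ≥ 10 ✓

The sample is large enough, so use a z-interval (normal approximation) for the proportion.

For 80% confidence, z* = 1.282 (from standard normal table)

Standard error: SE = √(p̂(1-p̂)/n) = √(0.420000×0.580000/150) = 0.04029888

Margin of error: E = z* × SE = 1.282 × 0.04029888 = 0.051663

Z-interval: p̂ ± E = 0.420000 ± 0.051663 = (0.368337, 0.471663)

Rounded to 4 decimal places:

(0.3683, 0.4717)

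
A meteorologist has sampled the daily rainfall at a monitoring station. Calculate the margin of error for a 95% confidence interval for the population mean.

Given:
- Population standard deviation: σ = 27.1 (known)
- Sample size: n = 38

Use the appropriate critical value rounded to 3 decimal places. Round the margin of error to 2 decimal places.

The population standard deviation σ is known, so use the z-interval margin of error formula.

For 95% confidence, z* = 1.96 (from standard normal table)

Margin of error formula for z-interval: E = z* × σ/√n

E = 1.96 × 27.1/√38
  = 1.96 × 4.396201
  = 8.6166

Rounded to 2 decimal places:

8.62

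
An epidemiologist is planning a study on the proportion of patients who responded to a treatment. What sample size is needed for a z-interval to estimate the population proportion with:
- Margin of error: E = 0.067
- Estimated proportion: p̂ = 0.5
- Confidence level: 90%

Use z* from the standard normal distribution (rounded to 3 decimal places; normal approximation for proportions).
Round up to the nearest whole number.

Using z* for proportion z-interval (normal approximation).

For 90% confidence, z* = 1.645 (from standard normal table)

Sample size formula for proportion z-interval: n = z*²p̂(1-p̂)/E²

n = 1.645² × 0.5 × 0.5 / 0.067²
  = 2.706025 × 0.25 / 0.004489
  = 150.7031

Round up to the nearest whole number: n = 151

151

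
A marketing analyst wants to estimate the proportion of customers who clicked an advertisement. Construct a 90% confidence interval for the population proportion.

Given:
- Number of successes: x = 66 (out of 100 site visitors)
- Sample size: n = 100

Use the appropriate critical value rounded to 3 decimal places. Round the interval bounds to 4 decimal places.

Sample proportion: p̂ = 66/100 = 0.660000

Check conditions for normal approximation:
  np̂ = 66 ≥ 10 ✓
  n(1-p̂) = 34 ≥ 10 ✓

The sample is large enough, so use a z-interval (normal approximation) for the proportion.

For 90% confidence, z* = 1.645 (from standard normal table)

Standard error: SE = √(p̂(1-p̂)/n) = √(0.660000×0.340000/100) = 0.04737088

Margin of error: E = z* × SE = 1.645 × 0.04737088 = 0.077925

Z-interval: p̂ ± E = 0.660000 ± 0.077925 = (0.582075, 0.737925)

Rounded to 4 decimal places:

(0.5821, 0.7379)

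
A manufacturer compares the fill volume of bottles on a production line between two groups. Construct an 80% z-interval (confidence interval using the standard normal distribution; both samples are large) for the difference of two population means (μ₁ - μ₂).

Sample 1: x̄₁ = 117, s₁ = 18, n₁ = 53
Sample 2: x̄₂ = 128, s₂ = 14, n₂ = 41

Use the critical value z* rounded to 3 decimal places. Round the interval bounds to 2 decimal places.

Both samples are large (n₁ = 53 ≥ 30, n₂ = 41 ≥ 30), so a z-interval for the difference of means applies.

Point estimate: x̄₁ - x̄₂ = 117 - 128 = -11

Standard error: SE = √(s₁²/n₁ + s₂²/n₂)
= √(18²/53 + 14²/41)
= √(6.113208 + 4.780488)
= 3.300560

For 80% confidence, z* = 1.282 (from standard normal table)
Margin of error: E = z* × SE = 1.282 × 3.300560 = 4.2313

Z-interval: (x̄₁ - x̄₂) ± E = -11 ± 4.2313 = (-15.2313, -6.7687)

Rounded to 2 decimal places:

(-15.23, -6.77)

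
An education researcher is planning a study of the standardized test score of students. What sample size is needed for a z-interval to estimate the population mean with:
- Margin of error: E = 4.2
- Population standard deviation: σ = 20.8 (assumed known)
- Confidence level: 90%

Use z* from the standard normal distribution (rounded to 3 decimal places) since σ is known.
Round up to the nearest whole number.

Using z* since population σ is known (z-interval formula).

For 90% confidence, z* = 1.645 (from standard normal table)

Sample size formula for z-interval: n = (z*σ/E)²

n = (1.645 × 20.8 / 4.2)²
  = (8.146667)²
  = 66.3682

Round up to the nearest whole number: n = 67

67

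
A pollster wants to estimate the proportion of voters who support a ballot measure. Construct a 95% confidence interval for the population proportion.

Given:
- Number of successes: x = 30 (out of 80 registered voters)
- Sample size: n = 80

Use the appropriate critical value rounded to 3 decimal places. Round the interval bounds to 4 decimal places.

Sample proportion: p̂ = 30/80 = 0.375000

Check conditions for normal approximation:
  np̂ = 30 ≥ 10 ✓
  n(1-p̂) = 50 ≥ 10 ✓

The sample is large enough, so use a z-interval (normal approximation) for the proportion.

For 95% confidence, z* = 1.96 (from standard normal table)

Standard error: SE = √(p̂(1-p̂)/n) = √(0.375000×0.625000/80) = 0.05412659

Margin of error: E = z* × SE = 1.96 × 0.05412659 = 0.106088

Z-interval: p̂ ± E = 0.375000 ± 0.106088 = (0.268912, 0.481088)

Rounded to 4 decimal places:

(0.2689, 0.4811)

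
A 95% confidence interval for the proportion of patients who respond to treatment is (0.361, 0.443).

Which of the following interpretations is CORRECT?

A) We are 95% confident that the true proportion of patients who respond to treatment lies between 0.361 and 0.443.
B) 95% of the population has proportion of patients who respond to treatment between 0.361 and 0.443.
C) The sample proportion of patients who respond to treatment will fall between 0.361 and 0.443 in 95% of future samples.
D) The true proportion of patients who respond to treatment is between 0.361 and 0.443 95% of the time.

A confidence interval represents our confidence in the procedure, not a probability statement about the parameter.

Key concept: If we repeated this sampling process many times and computed a 95% CI each time, about 95% of those intervals would contain the true population parameter.

For this specific interval (0.361, 0.443):
- Midpoint (point estimate): 0.402
- Margin of error: 0.041

The correct interpretation is the one stating confidence that the true parameter lies in the interval — option A.

A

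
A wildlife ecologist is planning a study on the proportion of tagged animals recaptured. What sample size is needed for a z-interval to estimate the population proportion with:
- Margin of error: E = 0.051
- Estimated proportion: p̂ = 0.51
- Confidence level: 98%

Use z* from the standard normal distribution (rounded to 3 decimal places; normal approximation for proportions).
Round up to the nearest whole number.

Using z* for proportion z-interval (normal approximation).

For 98% confidence, z* = 2.326 (from standard normal table)

Sample size formula for proportion z-interval: n = z*²p̂(1-p̂)/E²

n = 2.326² × 0.51 × 0.49 / 0.051²
  = 5.410276 × 0.2499 / 0.002601
  = 519.8108

Round up to the nearest whole number: n = 520

520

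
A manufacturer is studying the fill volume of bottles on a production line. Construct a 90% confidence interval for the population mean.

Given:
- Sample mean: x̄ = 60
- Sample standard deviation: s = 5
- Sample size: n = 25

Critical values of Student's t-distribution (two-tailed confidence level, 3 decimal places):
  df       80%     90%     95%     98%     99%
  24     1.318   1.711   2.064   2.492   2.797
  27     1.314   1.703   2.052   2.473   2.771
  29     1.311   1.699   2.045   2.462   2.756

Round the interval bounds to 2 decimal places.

The population standard deviation σ is unknown (only the sample standard deviation s is given), so use a t-interval with df = n - 1 = 25 - 1 = 24.

For 90% confidence with df = 24, t* = 1.711 (from t-table)

Standard error: SE = s/√n = 5/√25 = 1.000000

Margin of error: E = t* × SE = 1.711 × 1.000000 = 1.7110

T-interval: x̄ ± E = 60 ± 1.7110 = (58.2890, 61.7110)

Rounded to 2 decimal places:

(58.29, 61.71)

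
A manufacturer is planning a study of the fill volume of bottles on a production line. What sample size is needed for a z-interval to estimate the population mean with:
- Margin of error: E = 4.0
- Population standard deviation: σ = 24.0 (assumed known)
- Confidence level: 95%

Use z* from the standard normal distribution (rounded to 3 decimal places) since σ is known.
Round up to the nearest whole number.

Using z* since population σ is known (z-interval formula).

For 95% confidence, z* = 1.96 (from standard normal table)

Sample size formula for z-interval: n = (z*σ/E)²

n = (1.96 × 24.0 / 4.0)²
  = (11.760000)²
  = 138.2976

Round up to the nearest whole number: n = 139

139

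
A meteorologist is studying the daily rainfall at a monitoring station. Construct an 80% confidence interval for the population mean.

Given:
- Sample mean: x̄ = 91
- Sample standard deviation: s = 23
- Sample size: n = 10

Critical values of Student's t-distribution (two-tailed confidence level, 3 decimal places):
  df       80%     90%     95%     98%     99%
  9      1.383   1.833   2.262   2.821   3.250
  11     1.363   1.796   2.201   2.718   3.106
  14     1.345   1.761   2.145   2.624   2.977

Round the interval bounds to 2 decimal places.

The population standard deviation σ is unknown (only the sample standard deviation s is given), so use a t-interval with df = n - 1 = 10 - 1 = 9.

For 80% confidence with df = 9, t* = 1.383 (from t-table)

Standard error: SE = s/√n = 23/√10 = 7.273239

Margin of error: E = t* × SE = 1.383 × 7.273239 = 10.0589

T-interval: x̄ ± E = 91 ± 10.0589 = (80.9411, 101.0589)

Rounded to 2 decimal places:

(80.94, 101.06)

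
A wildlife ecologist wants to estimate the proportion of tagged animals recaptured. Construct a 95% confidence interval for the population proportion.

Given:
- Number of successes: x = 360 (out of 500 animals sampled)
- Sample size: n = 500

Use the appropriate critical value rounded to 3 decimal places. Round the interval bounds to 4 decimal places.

Sample proportion: p̂ = 360/500 = 0.720000

Check conditions for normal approximation:
  np̂ = 360 ≥ 10 ✓
  n(1-p̂) = 140 ≥ 10 ✓

The sample is large enough, so use a z-interval (normal approximation) for the proportion.

For 95% confidence, z* = 1.96 (from standard normal table)

Standard error: SE = √(p̂(1-p̂)/n) = √(0.720000×0.280000/500) = 0.02007984

Margin of error: E = z* × SE = 1.96 × 0.02007984 = 0.039356

Z-interval: p̂ ± E = 0.720000 ± 0.039356 = (0.680644, 0.759356)

Rounded to 4 decimal places:

(0.6806, 0.7594)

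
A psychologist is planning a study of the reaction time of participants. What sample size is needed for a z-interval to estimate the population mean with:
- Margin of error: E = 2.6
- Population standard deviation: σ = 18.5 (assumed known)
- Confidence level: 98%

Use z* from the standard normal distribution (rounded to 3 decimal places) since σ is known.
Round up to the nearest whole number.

Using z* since population σ is known (z-interval formula).

For 98% confidence, z* = 2.326 (from standard normal table)

Sample size formula for z-interval: n = (z*σ/E)²

n = (2.326 × 18.5 / 2.6)²
  = (16.550385)²
  = 273.9152

Round up to the nearest whole number: n = 274

274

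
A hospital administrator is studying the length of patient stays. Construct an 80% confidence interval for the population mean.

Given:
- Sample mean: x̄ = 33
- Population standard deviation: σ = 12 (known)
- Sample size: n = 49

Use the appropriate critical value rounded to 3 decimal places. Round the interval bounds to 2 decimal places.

The population standard deviation σ is known, so use a z-interval (standard normal critical value).

For 80% confidence, z* = 1.282 (from standard normal table)

Standard error: SE = σ/√n = 12/√49 = 1.714286

Margin of error: E = z* × SE = 1.282 × 1.714286 = 2.1977

Z-interval: x̄ ± E = 33 ± 2.1977 = (30.8023, 35.1977)

Rounded to 2 decimal places:

(30.80, 35.20)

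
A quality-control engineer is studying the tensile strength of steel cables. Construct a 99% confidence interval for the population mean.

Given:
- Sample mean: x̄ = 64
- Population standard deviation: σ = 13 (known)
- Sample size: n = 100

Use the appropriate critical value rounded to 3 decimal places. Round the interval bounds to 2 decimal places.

The population standard deviation σ is known, so use a z-interval (standard normal critical value).

For 99% confidence, z* = 2.576 (from standard normal table)

Standard error: SE = σ/√n = 13/√100 = 1.300000

Margin of error: E = z* × SE = 2.576 × 1.300000 = 3.3488

Z-interval: x̄ ± E = 64 ± 3.3488 = (60.6512, 67.3488)

Rounded to 2 decimal places:

(60.65, 67.35)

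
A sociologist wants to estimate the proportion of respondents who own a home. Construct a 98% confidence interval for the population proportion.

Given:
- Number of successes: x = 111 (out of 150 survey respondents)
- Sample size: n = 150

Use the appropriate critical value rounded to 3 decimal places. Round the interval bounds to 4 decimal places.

Sample proportion: p̂ = 111/150 = 0.740000

Check conditions for normal approximation:
  np̂ = 111 ≥ 10 ✓
  n(1-p̂) = 39 ≥ 10 ✓

The sample is large enough, so use a z-interval (normal approximation) for the proportion.

For 98% confidence, z* = 2.326 (from standard normal table)

Standard error: SE = √(p̂(1-p̂)/n) = √(0.740000×0.260000/150) = 0.03581434

Margin of error: E = z* × SE = 2.326 × 0.03581434 = 0.083304

Z-interval: p̂ ± E = 0.740000 ± 0.083304 = (0.656696, 0.823304)

Rounded to 4 decimal places:

(0.6567, 0.8233)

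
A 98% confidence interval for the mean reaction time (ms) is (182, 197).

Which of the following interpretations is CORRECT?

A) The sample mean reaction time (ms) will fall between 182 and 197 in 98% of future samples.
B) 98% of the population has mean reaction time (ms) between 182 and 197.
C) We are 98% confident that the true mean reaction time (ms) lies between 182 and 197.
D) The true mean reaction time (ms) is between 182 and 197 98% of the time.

A confidence interval represents our confidence in the procedure, not a probability statement about the parameter.

Key concept: If we repeated this sampling process many times and computed a 98% CI each time, about 98% of those intervals would contain the true population parameter.

For this specific interval (182, 197):
- Midpoint (point estimate): 189.5
- Margin of error: 7.5

The correct interpretation is the one stating confidence that the true parameter lies in the interval — option C.

C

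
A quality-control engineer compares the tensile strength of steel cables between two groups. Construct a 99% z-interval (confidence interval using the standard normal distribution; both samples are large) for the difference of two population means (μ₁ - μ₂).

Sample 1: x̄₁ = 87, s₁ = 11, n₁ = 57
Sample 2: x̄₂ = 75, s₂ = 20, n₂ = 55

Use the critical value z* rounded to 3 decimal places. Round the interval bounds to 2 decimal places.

Both samples are large (n₁ = 57 ≥ 30, n₂ = 55 ≥ 30), so a z-interval for the difference of means applies.

Point estimate: x̄₁ - x̄₂ = 87 - 75 = 12

Standard error: SE = √(s₁²/n₁ + s₂²/n₂)
= √(11²/57 + 20²/55)
= √(2.122807 + 7.272727)
= 3.065214

For 99% confidence, z* = 2.576 (from standard normal table)
Margin of error: E = z* × SE = 2.576 × 3.065214 = 7.8960

Z-interval: (x̄₁ - x̄₂) ± E = 12 ± 7.8960 = (4.1040, 19.8960)

Rounded to 2 decimal places:

(4.10, 19.90)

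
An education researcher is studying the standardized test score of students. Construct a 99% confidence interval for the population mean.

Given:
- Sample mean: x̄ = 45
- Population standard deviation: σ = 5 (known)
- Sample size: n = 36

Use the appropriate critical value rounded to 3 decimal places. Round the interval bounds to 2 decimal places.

The population standard deviation σ is known, so use a z-interval (standard normal critical value).

For 99% confidence, z* = 2.576 (from standard normal table)

Standard error: SE = σ/√n = 5/√36 = 0.833333

Margin of error: E = z* × SE = 2.576 × 0.833333 = 2.1467

Z-interval: x̄ ± E = 45 ± 2.1467 = (42.8533, 47.1467)

Rounded to 2 decimal places:

(42.85, 47.15)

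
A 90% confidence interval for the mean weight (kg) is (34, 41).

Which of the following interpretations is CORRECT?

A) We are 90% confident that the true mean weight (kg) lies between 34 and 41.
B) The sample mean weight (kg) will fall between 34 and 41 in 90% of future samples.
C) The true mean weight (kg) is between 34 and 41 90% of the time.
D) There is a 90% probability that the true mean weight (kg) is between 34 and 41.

A confidence interval represents our confidence in the procedure, not a probability statement about the parameter.

Key concept: If we repeated this sampling process many times and computed a 90% CI each time, about 90% of those intervals would contain the true population parameter.

For this specific interval (34, 41):
- Midpoint (point estimate): 37.5
- Margin of error: 3.5

The correct interpretation is the one stating confidence that the true parameter lies in the interval — option A.

A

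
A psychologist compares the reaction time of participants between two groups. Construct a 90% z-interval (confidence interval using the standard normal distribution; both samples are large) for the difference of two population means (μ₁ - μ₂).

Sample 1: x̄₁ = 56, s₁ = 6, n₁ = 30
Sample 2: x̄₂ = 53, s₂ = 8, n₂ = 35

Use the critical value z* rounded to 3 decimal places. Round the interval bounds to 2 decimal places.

Both samples are large (n₁ = 30 ≥ 30, n₂ = 35 ≥ 30), so a z-interval for the difference of means applies.

Point estimate: x̄₁ - x̄₂ = 56 - 53 = 3

Standard error: SE = √(s₁²/n₁ + s₂²/n₂)
= √(6²/30 + 8²/35)
= √(1.200000 + 1.828571)
= 1.740279

For 90% confidence, z* = 1.645 (from standard normal table)
Margin of error: E = z* × SE = 1.645 × 1.740279 = 2.8628

Z-interval: (x̄₁ - x̄₂) ± E = 3 ± 2.8628 = (0.1372, 5.8628)

Rounded to 2 decimal places:

(0.14, 5.86)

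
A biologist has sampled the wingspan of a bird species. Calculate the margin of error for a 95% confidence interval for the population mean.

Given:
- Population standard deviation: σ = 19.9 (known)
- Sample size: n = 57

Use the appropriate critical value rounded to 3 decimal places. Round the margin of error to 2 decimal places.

The population standard deviation σ is known, so use the z-interval margin of error formula.

For 95% confidence, z* = 1.96 (from standard normal table)

Margin of error formula for z-interval: E = z* × σ/√n

E = 1.96 × 19.9/√57
  = 1.96 × 2.635819
  = 5.1662

Rounded to 2 decimal places:

5.17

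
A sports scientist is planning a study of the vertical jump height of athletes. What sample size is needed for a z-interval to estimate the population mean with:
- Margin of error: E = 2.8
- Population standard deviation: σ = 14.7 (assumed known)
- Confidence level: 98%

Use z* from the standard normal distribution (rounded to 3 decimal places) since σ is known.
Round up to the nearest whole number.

Using z* since population σ is known (z-interval formula).

For 98% confidence, z* = 2.326 (from standard normal table)

Sample size formula for z-interval: n = (z*σ/E)²

n = (2.326 × 14.7 / 2.8)²
  = (12.211500)²
  = 149.1207

Round up to the nearest whole number: n = 150

150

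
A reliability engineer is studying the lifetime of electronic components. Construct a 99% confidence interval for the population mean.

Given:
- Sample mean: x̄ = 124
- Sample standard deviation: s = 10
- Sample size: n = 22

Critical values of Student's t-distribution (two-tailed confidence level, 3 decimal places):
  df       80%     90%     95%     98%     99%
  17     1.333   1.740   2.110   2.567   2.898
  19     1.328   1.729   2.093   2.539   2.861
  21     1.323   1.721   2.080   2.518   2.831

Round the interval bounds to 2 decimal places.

The population standard deviation σ is unknown (only the sample standard deviation s is given), so use a t-interval with df = n - 1 = 22 - 1 = 21.

For 99% confidence with df = 21, t* = 2.831 (from t-table)

Standard error: SE = s/√n = 10/√22 = 2.132007

Margin of error: E = t* × SE = 2.831 × 2.132007 = 6.0357

T-interval: x̄ ± E = 124 ± 6.0357 = (117.9643, 130.0357)

Rounded to 2 decimal places:

(117.96, 130.04)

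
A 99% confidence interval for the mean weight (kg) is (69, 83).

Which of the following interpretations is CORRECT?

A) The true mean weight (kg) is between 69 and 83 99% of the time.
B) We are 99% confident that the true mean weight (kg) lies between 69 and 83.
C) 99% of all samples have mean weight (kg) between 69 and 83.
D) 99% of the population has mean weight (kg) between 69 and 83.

A confidence interval represents our confidence in the procedure, not a probability statement about the parameter.

Key concept: If we repeated this sampling process many times and computed a 99% CI each time, about 99% of those intervals would contain the true population parameter.

For this specific interval (69, 83):
- Midpoint (point estimate): 76
- Margin of error: 7

The correct interpretation is the one stating confidence that the true parameter lies in the interval — option B.

B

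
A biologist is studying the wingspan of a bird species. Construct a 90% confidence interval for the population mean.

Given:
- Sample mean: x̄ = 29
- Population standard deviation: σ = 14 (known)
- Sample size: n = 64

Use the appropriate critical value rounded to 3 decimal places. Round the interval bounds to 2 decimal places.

The population standard deviation σ is known, so use a z-interval (standard normal critical value).

For 90% confidence, z* = 1.645 (from standard normal table)

Standard error: SE = σ/√n = 14/√64 = 1.750000

Margin of error: E = z* × SE = 1.645 × 1.750000 = 2.8788

Z-interval: x̄ ± E = 29 ± 2.8788 = (26.1212, 31.8788)

Rounded to 2 decimal places:

(26.12, 31.88)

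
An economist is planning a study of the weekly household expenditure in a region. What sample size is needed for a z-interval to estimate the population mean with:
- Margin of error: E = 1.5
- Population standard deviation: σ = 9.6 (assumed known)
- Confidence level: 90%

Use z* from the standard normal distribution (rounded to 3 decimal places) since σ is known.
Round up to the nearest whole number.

Using z* since population σ is known (z-interval formula).

For 90% confidence, z* = 1.645 (from standard normal table)

Sample size formula for z-interval: n = (z*σ/E)²

n = (1.645 × 9.6 / 1.5)²
  = (10.528000)²
  = 110.8388

Round up to the nearest whole number: n = 111

111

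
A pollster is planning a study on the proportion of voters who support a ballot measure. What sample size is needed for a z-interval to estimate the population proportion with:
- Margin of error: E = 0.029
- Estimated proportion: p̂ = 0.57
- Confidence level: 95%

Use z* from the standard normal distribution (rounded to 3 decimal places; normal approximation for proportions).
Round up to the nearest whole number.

Using z* for proportion z-interval (normal approximation).

For 95% confidence, z* = 1.96 (from standard normal table)

Sample size formula for proportion z-interval: n = z*²p̂(1-p̂)/E²

n = 1.96² × 0.57 × 0.43 / 0.029²
  = 3.8416 × 0.2451 / 0.000841
  = 1119.5912

Round up to the nearest whole number: n = 1120

1120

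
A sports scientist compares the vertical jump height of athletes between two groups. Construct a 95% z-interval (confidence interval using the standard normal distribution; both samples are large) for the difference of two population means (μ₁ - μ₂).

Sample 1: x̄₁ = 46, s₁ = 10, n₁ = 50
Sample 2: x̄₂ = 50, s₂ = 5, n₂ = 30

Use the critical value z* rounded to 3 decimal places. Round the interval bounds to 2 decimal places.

Both samples are large (n₁ = 50 ≥ 30, n₂ = 30 ≥ 30), so a z-interval for the difference of means applies.

Point estimate: x̄₁ - x̄₂ = 46 - 50 = -4

Standard error: SE = √(s₁²/n₁ + s₂²/n₂)
= √(10²/50 + 5²/30)
= √(2.000000 + 0.833333)
= 1.683251

For 95% confidence, z* = 1.96 (from standard normal table)
Margin of error: E = z* × SE = 1.96 × 1.683251 = 3.2992

Z-interval: (x̄₁ - x̄₂) ± E = -4 ± 3.2992 = (-7.2992, -0.7008)

Rounded to 2 decimal places:

(-7.30, -0.70)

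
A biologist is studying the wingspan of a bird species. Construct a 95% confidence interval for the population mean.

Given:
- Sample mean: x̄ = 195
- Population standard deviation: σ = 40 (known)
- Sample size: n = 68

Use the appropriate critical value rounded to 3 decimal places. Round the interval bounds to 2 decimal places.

The population standard deviation σ is known, so use a z-interval (standard normal critical value).

For 95% confidence, z* = 1.96 (from standard normal table)

Standard error: SE = σ/√n = 40/√68 = 4.850713

Margin of error: E = z* × SE = 1.96 × 4.850713 = 9.5074

Z-interval: x̄ ± E = 195 ± 9.5074 = (185.4926, 204.5074)

Rounded to 2 decimal places:

(185.49, 204.51)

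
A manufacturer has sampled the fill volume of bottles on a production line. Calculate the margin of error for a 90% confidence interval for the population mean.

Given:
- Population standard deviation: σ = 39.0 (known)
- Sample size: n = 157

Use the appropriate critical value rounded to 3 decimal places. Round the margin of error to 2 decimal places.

The population standard deviation σ is known, so use the z-interval margin of error formula.

For 90% confidence, z* = 1.645 (from standard normal table)

Margin of error formula for z-interval: E = z* × σ/√n

E = 1.645 × 39.0/√157
  = 1.645 × 3.112539
  = 5.1201

Rounded to 2 decimal places:

5.12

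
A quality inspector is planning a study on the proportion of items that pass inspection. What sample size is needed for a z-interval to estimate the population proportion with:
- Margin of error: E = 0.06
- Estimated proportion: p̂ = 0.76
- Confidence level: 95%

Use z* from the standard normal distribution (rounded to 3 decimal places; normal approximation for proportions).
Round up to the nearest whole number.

Using z* for proportion z-interval (normal approximation).

For 95% confidence, z* = 1.96 (from standard normal table)

Sample size formula for proportion z-interval: n = z*²p̂(1-p̂)/E²

n = 1.96² × 0.76 × 0.24 / 0.06²
  = 3.8416 × 0.1824 / 0.0036
  = 194.6411

Round up to the nearest whole number: n = 195

195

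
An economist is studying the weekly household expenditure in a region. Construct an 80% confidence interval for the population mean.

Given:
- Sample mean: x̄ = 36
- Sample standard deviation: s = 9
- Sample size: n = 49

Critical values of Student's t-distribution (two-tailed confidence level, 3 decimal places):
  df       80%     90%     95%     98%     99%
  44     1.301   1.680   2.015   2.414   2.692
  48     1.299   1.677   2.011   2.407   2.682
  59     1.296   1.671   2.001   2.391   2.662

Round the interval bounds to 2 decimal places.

The population standard deviation σ is unknown (only the sample standard deviation s is given), so use a t-interval with df = n - 1 = 49 - 1 = 48.

For 80% confidence with df = 48, t* = 1.299 (from t-table)

Standard error: SE = s/√n = 9/√49 = 1.285714

Margin of error: E = t* × SE = 1.299 × 1.285714 = 1.6701

T-interval: x̄ ± E = 36 ± 1.6701 = (34.3299, 37.6701)

Rounded to 2 decimal places:

(34.33, 37.67)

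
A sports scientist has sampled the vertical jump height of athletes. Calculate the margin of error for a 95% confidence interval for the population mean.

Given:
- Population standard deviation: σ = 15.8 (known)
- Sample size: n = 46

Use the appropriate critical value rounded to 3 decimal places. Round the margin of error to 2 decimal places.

The population standard deviation σ is known, so use the z-interval margin of error formula.

For 95% confidence, z* = 1.96 (from standard normal table)

Margin of error formula for z-interval: E = z* × σ/√n

E = 1.96 × 15.8/√46
  = 1.96 × 2.329583
  = 4.5660

Rounded to 2 decimal places:

4.57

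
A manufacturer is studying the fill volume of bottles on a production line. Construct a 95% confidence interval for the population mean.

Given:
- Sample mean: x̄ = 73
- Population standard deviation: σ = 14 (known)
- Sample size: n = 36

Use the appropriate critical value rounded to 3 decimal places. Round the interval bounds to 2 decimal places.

The population standard deviation σ is known, so use a z-interval (standard normal critical value).

For 95% confidence, z* = 1.96 (from standard normal table)

Standard error: SE = σ/√n = 14/√36 = 2.333333

Margin of error: E = z* × SE = 1.96 × 2.333333 = 4.5733

Z-interval: x̄ ± E = 73 ± 4.5733 = (68.4267, 77.5733)

Rounded to 2 decimal places:

(68.43, 77.57)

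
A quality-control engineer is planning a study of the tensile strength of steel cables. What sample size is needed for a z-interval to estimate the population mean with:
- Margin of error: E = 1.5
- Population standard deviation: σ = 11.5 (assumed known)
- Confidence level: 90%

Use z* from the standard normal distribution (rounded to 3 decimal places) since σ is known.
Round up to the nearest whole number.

Using z* since population σ is known (z-interval formula).

For 90% confidence, z* = 1.645 (from standard normal table)

Sample size formula for z-interval: n = (z*σ/E)²

n = (1.645 × 11.5 / 1.5)²
  = (12.611667)²
  = 159.0541

Round up to the nearest whole number: n = 160

160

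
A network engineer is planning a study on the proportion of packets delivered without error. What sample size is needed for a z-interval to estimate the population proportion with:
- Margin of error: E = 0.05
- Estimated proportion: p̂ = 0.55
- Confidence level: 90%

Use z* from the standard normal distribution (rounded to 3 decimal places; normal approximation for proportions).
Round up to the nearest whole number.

Using z* for proportion z-interval (normal approximation).

For 90% confidence, z* = 1.645 (from standard normal table)

Sample size formula for proportion z-interval: n = z*²p̂(1-p̂)/E²

n = 1.645² × 0.55 × 0.45 / 0.05²
  = 2.706025 × 0.2475 / 0.0025
  = 267.8965

Round up to the nearest whole number: n = 268

268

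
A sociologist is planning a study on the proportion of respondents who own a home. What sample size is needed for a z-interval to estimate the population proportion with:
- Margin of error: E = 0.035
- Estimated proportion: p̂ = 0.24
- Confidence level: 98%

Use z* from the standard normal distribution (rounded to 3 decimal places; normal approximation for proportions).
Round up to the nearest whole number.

Using z* for proportion z-interval (normal approximation).

For 98% confidence, z* = 2.326 (from standard normal table)

Sample size formula for proportion z-interval: n = z*²p̂(1-p̂)/E²

n = 2.326² × 0.24 × 0.76 / 0.035²
  = 5.410276 × 0.1824 / 0.001225
  = 805.5791

Round up to the nearest whole number: n = 806

806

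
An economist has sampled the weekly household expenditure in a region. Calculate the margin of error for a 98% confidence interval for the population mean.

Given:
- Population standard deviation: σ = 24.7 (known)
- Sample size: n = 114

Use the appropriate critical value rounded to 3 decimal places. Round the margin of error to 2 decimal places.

The population standard deviation σ is known, so use the z-interval margin of error formula.

For 98% confidence, z* = 2.326 (from standard normal table)

Margin of error formula for z-interval: E = z* × σ/√n

E = 2.326 × 24.7/√114
  = 2.326 × 2.313367
  = 5.3809

Rounded to 2 decimal places:

5.38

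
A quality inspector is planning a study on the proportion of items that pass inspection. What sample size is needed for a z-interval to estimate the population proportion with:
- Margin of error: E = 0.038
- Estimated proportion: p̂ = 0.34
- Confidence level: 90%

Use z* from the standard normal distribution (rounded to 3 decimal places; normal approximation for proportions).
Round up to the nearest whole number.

Using z* for proportion z-interval (normal approximation).

For 90% confidence, z* = 1.645 (from standard normal table)

Sample size formula for proportion z-interval: n = z*²p̂(1-p̂)/E²

n = 1.645² × 0.34 × 0.66 / 0.038²
  = 2.706025 × 0.2244 / 0.001444
  = 420.5208

Round up to the nearest whole number: n = 421

421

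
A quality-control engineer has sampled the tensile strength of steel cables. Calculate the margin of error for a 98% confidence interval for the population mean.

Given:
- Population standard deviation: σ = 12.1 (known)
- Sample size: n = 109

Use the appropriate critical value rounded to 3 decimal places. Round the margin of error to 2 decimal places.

The population standard deviation σ is known, so use the z-interval margin of error formula.

For 98% confidence, z* = 2.326 (from standard normal table)

Margin of error formula for z-interval: E = z* × σ/√n

E = 2.326 × 12.1/√109
  = 2.326 × 1.158970
  = 2.6958

Rounded to 2 decimal places:

2.70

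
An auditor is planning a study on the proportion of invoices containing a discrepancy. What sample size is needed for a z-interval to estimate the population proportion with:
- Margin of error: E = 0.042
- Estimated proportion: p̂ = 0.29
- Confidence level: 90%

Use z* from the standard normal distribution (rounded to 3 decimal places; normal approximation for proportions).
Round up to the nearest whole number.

Using z* for proportion z-interval (normal approximation).

For 90% confidence, z* = 1.645 (from standard normal table)

Sample size formula for proportion z-interval: n = z*²p̂(1-p̂)/E²

n = 1.645² × 0.29 × 0.71 / 0.042²
  = 2.706025 × 0.2059 / 0.001764
  = 315.8563

Round up to the nearest whole number: n = 316

316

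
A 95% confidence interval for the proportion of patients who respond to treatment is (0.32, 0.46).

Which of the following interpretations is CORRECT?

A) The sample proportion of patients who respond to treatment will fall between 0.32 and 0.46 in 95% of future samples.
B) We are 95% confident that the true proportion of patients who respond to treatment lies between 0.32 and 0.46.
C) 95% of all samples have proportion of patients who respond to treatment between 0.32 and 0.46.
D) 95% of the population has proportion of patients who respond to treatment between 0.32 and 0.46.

A confidence interval represents our confidence in the procedure, not a probability statement about the parameter.

Key concept: If we repeated this sampling process many times and computed a 95% CI each time, about 95% of those intervals would contain the true population parameter.

For this specific interval (0.32, 0.46):
- Midpoint (point estimate): 0.39
- Margin of error: 0.07

The correct interpretation is the one stating confidence that the true parameter lies in the interval — option B.

B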